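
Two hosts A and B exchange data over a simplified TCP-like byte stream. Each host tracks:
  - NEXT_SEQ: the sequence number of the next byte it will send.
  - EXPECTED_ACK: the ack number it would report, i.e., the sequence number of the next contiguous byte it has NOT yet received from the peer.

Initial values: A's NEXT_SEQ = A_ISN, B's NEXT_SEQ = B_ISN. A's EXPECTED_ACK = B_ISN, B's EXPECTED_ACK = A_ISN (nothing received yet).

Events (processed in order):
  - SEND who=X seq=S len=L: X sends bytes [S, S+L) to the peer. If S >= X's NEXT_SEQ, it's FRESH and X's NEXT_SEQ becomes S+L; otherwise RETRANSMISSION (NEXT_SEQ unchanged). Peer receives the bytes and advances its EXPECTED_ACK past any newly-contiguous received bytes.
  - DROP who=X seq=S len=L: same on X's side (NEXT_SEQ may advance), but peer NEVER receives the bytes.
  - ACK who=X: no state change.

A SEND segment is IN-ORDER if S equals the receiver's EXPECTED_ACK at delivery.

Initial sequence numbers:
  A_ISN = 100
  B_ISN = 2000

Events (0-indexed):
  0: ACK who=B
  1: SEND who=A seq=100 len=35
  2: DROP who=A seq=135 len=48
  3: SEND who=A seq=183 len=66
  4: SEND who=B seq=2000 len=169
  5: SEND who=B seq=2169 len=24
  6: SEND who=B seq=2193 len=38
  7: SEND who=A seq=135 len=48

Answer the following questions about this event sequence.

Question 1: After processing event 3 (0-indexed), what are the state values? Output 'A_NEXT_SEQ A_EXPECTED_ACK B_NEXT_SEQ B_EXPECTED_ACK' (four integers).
After event 0: A_seq=100 A_ack=2000 B_seq=2000 B_ack=100
After event 1: A_seq=135 A_ack=2000 B_seq=2000 B_ack=135
After event 2: A_seq=183 A_ack=2000 B_seq=2000 B_ack=135
After event 3: A_seq=249 A_ack=2000 B_seq=2000 B_ack=135

249 2000 2000 135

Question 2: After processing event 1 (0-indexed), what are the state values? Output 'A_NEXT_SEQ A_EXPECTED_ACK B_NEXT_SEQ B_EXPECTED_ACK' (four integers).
After event 0: A_seq=100 A_ack=2000 B_seq=2000 B_ack=100
After event 1: A_seq=135 A_ack=2000 B_seq=2000 B_ack=135

135 2000 2000 135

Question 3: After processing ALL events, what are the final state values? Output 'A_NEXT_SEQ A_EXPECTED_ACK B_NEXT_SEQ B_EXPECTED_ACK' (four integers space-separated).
After event 0: A_seq=100 A_ack=2000 B_seq=2000 B_ack=100
After event 1: A_seq=135 A_ack=2000 B_seq=2000 B_ack=135
After event 2: A_seq=183 A_ack=2000 B_seq=2000 B_ack=135
After event 3: A_seq=249 A_ack=2000 B_seq=2000 B_ack=135
After event 4: A_seq=249 A_ack=2169 B_seq=2169 B_ack=135
After event 5: A_seq=249 A_ack=2193 B_seq=2193 B_ack=135
After event 6: A_seq=249 A_ack=2231 B_seq=2231 B_ack=135
After event 7: A_seq=249 A_ack=2231 B_seq=2231 B_ack=249

Answer: 249 2231 2231 249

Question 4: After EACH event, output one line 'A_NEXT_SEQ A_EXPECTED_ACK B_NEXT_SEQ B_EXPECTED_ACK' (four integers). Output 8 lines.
100 2000 2000 100
135 2000 2000 135
183 2000 2000 135
249 2000 2000 135
249 2169 2169 135
249 2193 2193 135
249 2231 2231 135
249 2231 2231 249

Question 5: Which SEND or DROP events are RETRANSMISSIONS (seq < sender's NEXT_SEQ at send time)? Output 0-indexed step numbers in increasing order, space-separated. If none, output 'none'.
Answer: 7

Derivation:
Step 1: SEND seq=100 -> fresh
Step 2: DROP seq=135 -> fresh
Step 3: SEND seq=183 -> fresh
Step 4: SEND seq=2000 -> fresh
Step 5: SEND seq=2169 -> fresh
Step 6: SEND seq=2193 -> fresh
Step 7: SEND seq=135 -> retransmit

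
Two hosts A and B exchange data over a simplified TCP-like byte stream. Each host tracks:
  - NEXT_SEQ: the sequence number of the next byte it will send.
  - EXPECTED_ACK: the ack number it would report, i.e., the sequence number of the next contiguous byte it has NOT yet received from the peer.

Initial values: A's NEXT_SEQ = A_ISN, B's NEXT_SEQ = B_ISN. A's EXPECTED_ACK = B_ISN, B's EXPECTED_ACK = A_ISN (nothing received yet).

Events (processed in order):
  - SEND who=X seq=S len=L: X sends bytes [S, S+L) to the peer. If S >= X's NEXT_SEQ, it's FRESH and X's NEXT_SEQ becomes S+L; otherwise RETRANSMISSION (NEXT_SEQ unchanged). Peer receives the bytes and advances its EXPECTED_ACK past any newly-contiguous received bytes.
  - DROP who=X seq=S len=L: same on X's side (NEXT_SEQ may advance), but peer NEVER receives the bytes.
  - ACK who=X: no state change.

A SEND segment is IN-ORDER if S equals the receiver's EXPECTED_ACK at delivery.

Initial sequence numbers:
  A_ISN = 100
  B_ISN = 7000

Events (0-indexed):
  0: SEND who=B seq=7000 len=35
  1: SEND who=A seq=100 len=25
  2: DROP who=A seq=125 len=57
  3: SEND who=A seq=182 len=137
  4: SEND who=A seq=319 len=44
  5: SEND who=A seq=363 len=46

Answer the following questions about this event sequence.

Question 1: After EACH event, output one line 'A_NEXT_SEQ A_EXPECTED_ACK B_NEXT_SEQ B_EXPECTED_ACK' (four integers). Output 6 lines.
100 7035 7035 100
125 7035 7035 125
182 7035 7035 125
319 7035 7035 125
363 7035 7035 125
409 7035 7035 125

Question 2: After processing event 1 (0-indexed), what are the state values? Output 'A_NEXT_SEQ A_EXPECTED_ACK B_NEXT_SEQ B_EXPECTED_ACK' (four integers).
After event 0: A_seq=100 A_ack=7035 B_seq=7035 B_ack=100
After event 1: A_seq=125 A_ack=7035 B_seq=7035 B_ack=125

125 7035 7035 125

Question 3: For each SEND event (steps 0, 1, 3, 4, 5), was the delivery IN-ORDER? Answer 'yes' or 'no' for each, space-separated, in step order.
Step 0: SEND seq=7000 -> in-order
Step 1: SEND seq=100 -> in-order
Step 3: SEND seq=182 -> out-of-order
Step 4: SEND seq=319 -> out-of-order
Step 5: SEND seq=363 -> out-of-order

Answer: yes yes no no no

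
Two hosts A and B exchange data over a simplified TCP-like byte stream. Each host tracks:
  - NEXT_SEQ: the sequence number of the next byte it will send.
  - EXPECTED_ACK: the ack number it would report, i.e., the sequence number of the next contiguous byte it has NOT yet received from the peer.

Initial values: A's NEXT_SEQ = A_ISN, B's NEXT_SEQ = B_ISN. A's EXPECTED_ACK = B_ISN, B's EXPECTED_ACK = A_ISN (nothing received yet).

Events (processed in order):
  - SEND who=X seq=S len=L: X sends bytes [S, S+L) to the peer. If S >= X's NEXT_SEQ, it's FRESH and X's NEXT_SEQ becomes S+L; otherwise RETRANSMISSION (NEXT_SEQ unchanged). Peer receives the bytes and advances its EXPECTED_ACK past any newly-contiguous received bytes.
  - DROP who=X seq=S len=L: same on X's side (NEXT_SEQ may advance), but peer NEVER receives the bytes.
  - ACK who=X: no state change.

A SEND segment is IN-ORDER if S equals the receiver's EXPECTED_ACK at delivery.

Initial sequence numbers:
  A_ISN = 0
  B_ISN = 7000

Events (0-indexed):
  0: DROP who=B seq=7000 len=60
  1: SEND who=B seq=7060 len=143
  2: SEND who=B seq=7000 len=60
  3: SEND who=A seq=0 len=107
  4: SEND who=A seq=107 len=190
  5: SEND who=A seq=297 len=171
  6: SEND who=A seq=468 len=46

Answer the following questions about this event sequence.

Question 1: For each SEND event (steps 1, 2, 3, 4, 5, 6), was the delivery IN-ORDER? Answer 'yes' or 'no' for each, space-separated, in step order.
Answer: no yes yes yes yes yes

Derivation:
Step 1: SEND seq=7060 -> out-of-order
Step 2: SEND seq=7000 -> in-order
Step 3: SEND seq=0 -> in-order
Step 4: SEND seq=107 -> in-order
Step 5: SEND seq=297 -> in-order
Step 6: SEND seq=468 -> in-order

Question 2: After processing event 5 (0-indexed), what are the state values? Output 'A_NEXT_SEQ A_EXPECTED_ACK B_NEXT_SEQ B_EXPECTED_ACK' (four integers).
After event 0: A_seq=0 A_ack=7000 B_seq=7060 B_ack=0
After event 1: A_seq=0 A_ack=7000 B_seq=7203 B_ack=0
After event 2: A_seq=0 A_ack=7203 B_seq=7203 B_ack=0
After event 3: A_seq=107 A_ack=7203 B_seq=7203 B_ack=107
After event 4: A_seq=297 A_ack=7203 B_seq=7203 B_ack=297
After event 5: A_seq=468 A_ack=7203 B_seq=7203 B_ack=468

468 7203 7203 468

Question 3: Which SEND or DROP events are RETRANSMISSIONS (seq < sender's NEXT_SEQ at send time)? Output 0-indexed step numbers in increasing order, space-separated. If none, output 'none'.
Answer: 2

Derivation:
Step 0: DROP seq=7000 -> fresh
Step 1: SEND seq=7060 -> fresh
Step 2: SEND seq=7000 -> retransmit
Step 3: SEND seq=0 -> fresh
Step 4: SEND seq=107 -> fresh
Step 5: SEND seq=297 -> fresh
Step 6: SEND seq=468 -> fresh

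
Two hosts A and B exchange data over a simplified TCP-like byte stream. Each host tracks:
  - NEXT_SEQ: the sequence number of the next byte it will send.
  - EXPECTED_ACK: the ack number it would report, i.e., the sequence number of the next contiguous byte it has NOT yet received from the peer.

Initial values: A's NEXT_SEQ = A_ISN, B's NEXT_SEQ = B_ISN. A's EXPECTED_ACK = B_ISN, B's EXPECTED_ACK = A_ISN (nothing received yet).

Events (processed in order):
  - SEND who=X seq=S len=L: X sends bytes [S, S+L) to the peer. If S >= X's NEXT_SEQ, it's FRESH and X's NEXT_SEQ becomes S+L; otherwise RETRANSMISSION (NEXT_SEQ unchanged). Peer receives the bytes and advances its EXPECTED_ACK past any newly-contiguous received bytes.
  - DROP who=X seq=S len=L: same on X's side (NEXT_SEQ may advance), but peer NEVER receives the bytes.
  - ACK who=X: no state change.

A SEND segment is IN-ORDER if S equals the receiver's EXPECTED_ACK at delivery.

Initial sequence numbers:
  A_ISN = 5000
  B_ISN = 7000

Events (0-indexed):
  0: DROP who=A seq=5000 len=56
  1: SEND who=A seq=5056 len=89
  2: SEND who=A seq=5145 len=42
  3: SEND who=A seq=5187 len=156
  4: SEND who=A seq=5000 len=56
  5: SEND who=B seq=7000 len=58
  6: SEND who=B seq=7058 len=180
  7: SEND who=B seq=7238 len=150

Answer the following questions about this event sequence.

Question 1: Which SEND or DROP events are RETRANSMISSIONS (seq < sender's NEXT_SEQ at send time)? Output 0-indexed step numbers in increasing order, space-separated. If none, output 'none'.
Step 0: DROP seq=5000 -> fresh
Step 1: SEND seq=5056 -> fresh
Step 2: SEND seq=5145 -> fresh
Step 3: SEND seq=5187 -> fresh
Step 4: SEND seq=5000 -> retransmit
Step 5: SEND seq=7000 -> fresh
Step 6: SEND seq=7058 -> fresh
Step 7: SEND seq=7238 -> fresh

Answer: 4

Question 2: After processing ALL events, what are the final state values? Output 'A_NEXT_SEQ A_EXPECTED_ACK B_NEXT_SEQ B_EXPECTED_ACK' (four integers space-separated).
Answer: 5343 7388 7388 5343

Derivation:
After event 0: A_seq=5056 A_ack=7000 B_seq=7000 B_ack=5000
After event 1: A_seq=5145 A_ack=7000 B_seq=7000 B_ack=5000
After event 2: A_seq=5187 A_ack=7000 B_seq=7000 B_ack=5000
After event 3: A_seq=5343 A_ack=7000 B_seq=7000 B_ack=5000
After event 4: A_seq=5343 A_ack=7000 B_seq=7000 B_ack=5343
After event 5: A_seq=5343 A_ack=7058 B_seq=7058 B_ack=5343
After event 6: A_seq=5343 A_ack=7238 B_seq=7238 B_ack=5343
After event 7: A_seq=5343 A_ack=7388 B_seq=7388 B_ack=5343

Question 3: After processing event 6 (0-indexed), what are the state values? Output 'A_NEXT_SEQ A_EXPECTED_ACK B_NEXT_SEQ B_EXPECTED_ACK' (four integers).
After event 0: A_seq=5056 A_ack=7000 B_seq=7000 B_ack=5000
After event 1: A_seq=5145 A_ack=7000 B_seq=7000 B_ack=5000
After event 2: A_seq=5187 A_ack=7000 B_seq=7000 B_ack=5000
After event 3: A_seq=5343 A_ack=7000 B_seq=7000 B_ack=5000
After event 4: A_seq=5343 A_ack=7000 B_seq=7000 B_ack=5343
After event 5: A_seq=5343 A_ack=7058 B_seq=7058 B_ack=5343
After event 6: A_seq=5343 A_ack=7238 B_seq=7238 B_ack=5343

5343 7238 7238 5343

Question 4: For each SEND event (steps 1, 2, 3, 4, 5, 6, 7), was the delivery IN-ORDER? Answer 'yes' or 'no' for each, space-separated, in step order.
Answer: no no no yes yes yes yes

Derivation:
Step 1: SEND seq=5056 -> out-of-order
Step 2: SEND seq=5145 -> out-of-order
Step 3: SEND seq=5187 -> out-of-order
Step 4: SEND seq=5000 -> in-order
Step 5: SEND seq=7000 -> in-order
Step 6: SEND seq=7058 -> in-order
Step 7: SEND seq=7238 -> in-order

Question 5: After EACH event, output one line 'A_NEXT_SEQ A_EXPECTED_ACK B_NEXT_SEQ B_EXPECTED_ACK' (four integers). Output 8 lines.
5056 7000 7000 5000
5145 7000 7000 5000
5187 7000 7000 5000
5343 7000 7000 5000
5343 7000 7000 5343
5343 7058 7058 5343
5343 7238 7238 5343
5343 7388 7388 5343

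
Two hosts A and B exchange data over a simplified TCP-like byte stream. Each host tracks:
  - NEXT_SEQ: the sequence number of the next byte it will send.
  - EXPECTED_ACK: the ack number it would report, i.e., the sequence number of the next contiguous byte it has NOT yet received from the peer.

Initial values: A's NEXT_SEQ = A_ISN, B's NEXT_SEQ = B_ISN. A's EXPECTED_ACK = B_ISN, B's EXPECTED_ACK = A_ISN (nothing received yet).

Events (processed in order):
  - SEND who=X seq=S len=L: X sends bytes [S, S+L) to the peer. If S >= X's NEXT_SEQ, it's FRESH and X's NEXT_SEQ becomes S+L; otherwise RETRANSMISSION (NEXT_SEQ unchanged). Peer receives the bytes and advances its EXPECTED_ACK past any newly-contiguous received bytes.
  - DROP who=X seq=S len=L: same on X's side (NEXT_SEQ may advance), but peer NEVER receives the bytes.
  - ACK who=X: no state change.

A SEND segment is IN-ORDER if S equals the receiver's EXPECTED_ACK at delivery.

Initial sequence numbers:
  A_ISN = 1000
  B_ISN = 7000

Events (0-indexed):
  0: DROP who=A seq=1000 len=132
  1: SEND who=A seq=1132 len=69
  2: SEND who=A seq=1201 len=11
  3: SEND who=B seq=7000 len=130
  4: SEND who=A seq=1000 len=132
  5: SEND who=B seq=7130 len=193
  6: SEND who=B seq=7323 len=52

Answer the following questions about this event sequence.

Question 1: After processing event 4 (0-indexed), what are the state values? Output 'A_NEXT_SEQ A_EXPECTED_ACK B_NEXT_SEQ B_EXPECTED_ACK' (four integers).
After event 0: A_seq=1132 A_ack=7000 B_seq=7000 B_ack=1000
After event 1: A_seq=1201 A_ack=7000 B_seq=7000 B_ack=1000
After event 2: A_seq=1212 A_ack=7000 B_seq=7000 B_ack=1000
After event 3: A_seq=1212 A_ack=7130 B_seq=7130 B_ack=1000
After event 4: A_seq=1212 A_ack=7130 B_seq=7130 B_ack=1212

1212 7130 7130 1212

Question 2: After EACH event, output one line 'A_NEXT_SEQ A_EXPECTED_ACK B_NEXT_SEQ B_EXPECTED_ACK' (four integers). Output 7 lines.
1132 7000 7000 1000
1201 7000 7000 1000
1212 7000 7000 1000
1212 7130 7130 1000
1212 7130 7130 1212
1212 7323 7323 1212
1212 7375 7375 1212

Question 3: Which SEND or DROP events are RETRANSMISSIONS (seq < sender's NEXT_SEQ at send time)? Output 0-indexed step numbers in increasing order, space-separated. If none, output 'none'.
Step 0: DROP seq=1000 -> fresh
Step 1: SEND seq=1132 -> fresh
Step 2: SEND seq=1201 -> fresh
Step 3: SEND seq=7000 -> fresh
Step 4: SEND seq=1000 -> retransmit
Step 5: SEND seq=7130 -> fresh
Step 6: SEND seq=7323 -> fresh

Answer: 4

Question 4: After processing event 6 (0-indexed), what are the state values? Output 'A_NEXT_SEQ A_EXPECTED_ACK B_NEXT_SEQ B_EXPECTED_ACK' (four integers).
After event 0: A_seq=1132 A_ack=7000 B_seq=7000 B_ack=1000
After event 1: A_seq=1201 A_ack=7000 B_seq=7000 B_ack=1000
After event 2: A_seq=1212 A_ack=7000 B_seq=7000 B_ack=1000
After event 3: A_seq=1212 A_ack=7130 B_seq=7130 B_ack=1000
After event 4: A_seq=1212 A_ack=7130 B_seq=7130 B_ack=1212
After event 5: A_seq=1212 A_ack=7323 B_seq=7323 B_ack=1212
After event 6: A_seq=1212 A_ack=7375 B_seq=7375 B_ack=1212

1212 7375 7375 1212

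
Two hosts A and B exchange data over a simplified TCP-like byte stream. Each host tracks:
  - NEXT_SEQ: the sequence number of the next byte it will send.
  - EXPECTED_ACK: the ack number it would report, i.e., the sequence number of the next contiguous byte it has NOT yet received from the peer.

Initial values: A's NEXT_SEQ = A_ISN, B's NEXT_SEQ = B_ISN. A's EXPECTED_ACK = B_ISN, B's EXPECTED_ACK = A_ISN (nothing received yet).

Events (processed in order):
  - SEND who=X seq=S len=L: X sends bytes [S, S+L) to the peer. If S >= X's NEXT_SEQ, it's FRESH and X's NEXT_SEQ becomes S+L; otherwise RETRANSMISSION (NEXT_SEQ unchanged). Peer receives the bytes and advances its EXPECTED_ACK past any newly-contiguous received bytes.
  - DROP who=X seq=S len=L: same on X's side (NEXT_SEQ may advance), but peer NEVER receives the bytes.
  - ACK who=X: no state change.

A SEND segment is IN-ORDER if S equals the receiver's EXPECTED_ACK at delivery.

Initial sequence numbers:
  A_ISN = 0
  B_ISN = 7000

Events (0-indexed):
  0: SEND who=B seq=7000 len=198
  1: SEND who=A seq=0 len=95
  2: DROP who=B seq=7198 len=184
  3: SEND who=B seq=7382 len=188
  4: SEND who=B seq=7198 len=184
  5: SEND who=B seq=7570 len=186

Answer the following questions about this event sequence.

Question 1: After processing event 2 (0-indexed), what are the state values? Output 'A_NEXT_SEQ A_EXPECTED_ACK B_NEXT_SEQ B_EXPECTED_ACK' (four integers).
After event 0: A_seq=0 A_ack=7198 B_seq=7198 B_ack=0
After event 1: A_seq=95 A_ack=7198 B_seq=7198 B_ack=95
After event 2: A_seq=95 A_ack=7198 B_seq=7382 B_ack=95

95 7198 7382 95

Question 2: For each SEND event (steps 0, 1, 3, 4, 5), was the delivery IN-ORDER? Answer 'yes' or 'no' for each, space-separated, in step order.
Step 0: SEND seq=7000 -> in-order
Step 1: SEND seq=0 -> in-order
Step 3: SEND seq=7382 -> out-of-order
Step 4: SEND seq=7198 -> in-order
Step 5: SEND seq=7570 -> in-order

Answer: yes yes no yes yes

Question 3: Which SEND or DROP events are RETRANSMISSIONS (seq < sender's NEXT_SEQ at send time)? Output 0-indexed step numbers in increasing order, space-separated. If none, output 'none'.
Answer: 4

Derivation:
Step 0: SEND seq=7000 -> fresh
Step 1: SEND seq=0 -> fresh
Step 2: DROP seq=7198 -> fresh
Step 3: SEND seq=7382 -> fresh
Step 4: SEND seq=7198 -> retransmit
Step 5: SEND seq=7570 -> fresh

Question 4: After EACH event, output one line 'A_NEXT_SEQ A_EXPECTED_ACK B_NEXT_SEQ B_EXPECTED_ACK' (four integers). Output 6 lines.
0 7198 7198 0
95 7198 7198 95
95 7198 7382 95
95 7198 7570 95
95 7570 7570 95
95 7756 7756 95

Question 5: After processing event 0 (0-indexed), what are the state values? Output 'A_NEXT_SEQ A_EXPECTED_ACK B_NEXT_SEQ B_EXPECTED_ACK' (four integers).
After event 0: A_seq=0 A_ack=7198 B_seq=7198 B_ack=0

0 7198 7198 0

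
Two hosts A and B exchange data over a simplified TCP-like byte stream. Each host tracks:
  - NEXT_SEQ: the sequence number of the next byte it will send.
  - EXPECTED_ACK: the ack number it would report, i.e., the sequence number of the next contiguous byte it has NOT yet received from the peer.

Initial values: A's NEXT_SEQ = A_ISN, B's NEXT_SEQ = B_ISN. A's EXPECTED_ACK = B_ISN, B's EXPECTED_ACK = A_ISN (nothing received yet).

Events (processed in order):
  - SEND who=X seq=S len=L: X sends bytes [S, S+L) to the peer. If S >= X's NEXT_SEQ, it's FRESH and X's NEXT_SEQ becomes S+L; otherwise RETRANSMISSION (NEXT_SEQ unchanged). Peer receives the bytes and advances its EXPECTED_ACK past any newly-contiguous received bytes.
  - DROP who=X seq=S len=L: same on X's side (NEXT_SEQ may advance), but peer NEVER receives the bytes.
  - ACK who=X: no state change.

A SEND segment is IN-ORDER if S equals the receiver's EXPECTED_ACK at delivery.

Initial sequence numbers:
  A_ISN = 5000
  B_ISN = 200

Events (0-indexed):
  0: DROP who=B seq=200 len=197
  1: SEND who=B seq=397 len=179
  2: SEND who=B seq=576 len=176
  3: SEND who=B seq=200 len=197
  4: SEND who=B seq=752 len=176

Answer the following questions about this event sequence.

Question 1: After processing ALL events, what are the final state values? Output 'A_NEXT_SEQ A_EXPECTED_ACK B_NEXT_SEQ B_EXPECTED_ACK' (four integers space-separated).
Answer: 5000 928 928 5000

Derivation:
After event 0: A_seq=5000 A_ack=200 B_seq=397 B_ack=5000
After event 1: A_seq=5000 A_ack=200 B_seq=576 B_ack=5000
After event 2: A_seq=5000 A_ack=200 B_seq=752 B_ack=5000
After event 3: A_seq=5000 A_ack=752 B_seq=752 B_ack=5000
After event 4: A_seq=5000 A_ack=928 B_seq=928 B_ack=5000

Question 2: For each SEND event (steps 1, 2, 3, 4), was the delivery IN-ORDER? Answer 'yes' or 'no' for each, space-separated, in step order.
Answer: no no yes yes

Derivation:
Step 1: SEND seq=397 -> out-of-order
Step 2: SEND seq=576 -> out-of-order
Step 3: SEND seq=200 -> in-order
Step 4: SEND seq=752 -> in-order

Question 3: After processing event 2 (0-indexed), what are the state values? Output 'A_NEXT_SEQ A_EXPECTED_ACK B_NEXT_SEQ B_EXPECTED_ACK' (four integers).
After event 0: A_seq=5000 A_ack=200 B_seq=397 B_ack=5000
After event 1: A_seq=5000 A_ack=200 B_seq=576 B_ack=5000
After event 2: A_seq=5000 A_ack=200 B_seq=752 B_ack=5000

5000 200 752 5000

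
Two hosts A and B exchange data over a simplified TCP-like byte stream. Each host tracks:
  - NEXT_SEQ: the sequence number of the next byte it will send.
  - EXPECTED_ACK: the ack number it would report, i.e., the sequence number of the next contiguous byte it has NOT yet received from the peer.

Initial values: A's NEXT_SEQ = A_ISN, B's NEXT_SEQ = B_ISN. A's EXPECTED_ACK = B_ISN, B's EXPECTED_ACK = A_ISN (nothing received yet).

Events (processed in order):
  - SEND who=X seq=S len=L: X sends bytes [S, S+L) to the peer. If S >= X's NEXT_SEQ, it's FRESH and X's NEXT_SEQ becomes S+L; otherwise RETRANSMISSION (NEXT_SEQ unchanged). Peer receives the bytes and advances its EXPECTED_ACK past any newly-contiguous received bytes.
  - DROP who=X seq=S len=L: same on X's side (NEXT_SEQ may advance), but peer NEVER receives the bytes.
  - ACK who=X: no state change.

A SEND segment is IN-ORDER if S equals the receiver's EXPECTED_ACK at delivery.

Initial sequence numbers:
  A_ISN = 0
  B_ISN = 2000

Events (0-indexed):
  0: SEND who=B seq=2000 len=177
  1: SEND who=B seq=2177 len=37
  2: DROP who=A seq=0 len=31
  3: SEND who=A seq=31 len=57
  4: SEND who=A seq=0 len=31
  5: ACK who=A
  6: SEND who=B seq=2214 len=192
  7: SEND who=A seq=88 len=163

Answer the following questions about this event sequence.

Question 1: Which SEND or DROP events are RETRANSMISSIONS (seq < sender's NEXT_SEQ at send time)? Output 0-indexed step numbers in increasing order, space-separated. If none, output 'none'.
Step 0: SEND seq=2000 -> fresh
Step 1: SEND seq=2177 -> fresh
Step 2: DROP seq=0 -> fresh
Step 3: SEND seq=31 -> fresh
Step 4: SEND seq=0 -> retransmit
Step 6: SEND seq=2214 -> fresh
Step 7: SEND seq=88 -> fresh

Answer: 4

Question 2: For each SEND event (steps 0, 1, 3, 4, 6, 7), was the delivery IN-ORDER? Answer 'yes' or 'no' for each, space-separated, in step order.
Answer: yes yes no yes yes yes

Derivation:
Step 0: SEND seq=2000 -> in-order
Step 1: SEND seq=2177 -> in-order
Step 3: SEND seq=31 -> out-of-order
Step 4: SEND seq=0 -> in-order
Step 6: SEND seq=2214 -> in-order
Step 7: SEND seq=88 -> in-order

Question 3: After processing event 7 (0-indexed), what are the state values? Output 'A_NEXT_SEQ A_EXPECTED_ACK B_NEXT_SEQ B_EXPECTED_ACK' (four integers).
After event 0: A_seq=0 A_ack=2177 B_seq=2177 B_ack=0
After event 1: A_seq=0 A_ack=2214 B_seq=2214 B_ack=0
After event 2: A_seq=31 A_ack=2214 B_seq=2214 B_ack=0
After event 3: A_seq=88 A_ack=2214 B_seq=2214 B_ack=0
After event 4: A_seq=88 A_ack=2214 B_seq=2214 B_ack=88
After event 5: A_seq=88 A_ack=2214 B_seq=2214 B_ack=88
After event 6: A_seq=88 A_ack=2406 B_seq=2406 B_ack=88
After event 7: A_seq=251 A_ack=2406 B_seq=2406 B_ack=251

251 2406 2406 251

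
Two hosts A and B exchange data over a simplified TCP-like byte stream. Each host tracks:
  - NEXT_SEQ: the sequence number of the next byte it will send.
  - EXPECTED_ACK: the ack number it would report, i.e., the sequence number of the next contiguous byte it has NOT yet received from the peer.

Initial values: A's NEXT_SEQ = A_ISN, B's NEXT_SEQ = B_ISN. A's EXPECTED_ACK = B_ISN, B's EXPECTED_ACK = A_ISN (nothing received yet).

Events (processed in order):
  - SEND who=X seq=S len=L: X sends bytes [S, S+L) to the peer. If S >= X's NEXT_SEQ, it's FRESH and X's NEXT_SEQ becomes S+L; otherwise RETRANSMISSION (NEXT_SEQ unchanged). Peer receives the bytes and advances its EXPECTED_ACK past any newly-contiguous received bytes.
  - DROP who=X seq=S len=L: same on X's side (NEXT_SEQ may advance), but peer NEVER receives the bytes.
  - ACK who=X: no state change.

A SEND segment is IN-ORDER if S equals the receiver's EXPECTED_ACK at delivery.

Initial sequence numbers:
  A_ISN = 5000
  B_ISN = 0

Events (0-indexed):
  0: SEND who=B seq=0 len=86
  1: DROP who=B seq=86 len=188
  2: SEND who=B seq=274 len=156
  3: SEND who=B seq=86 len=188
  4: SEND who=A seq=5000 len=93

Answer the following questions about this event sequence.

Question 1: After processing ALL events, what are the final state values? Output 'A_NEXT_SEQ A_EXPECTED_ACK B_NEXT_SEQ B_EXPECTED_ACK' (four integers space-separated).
After event 0: A_seq=5000 A_ack=86 B_seq=86 B_ack=5000
After event 1: A_seq=5000 A_ack=86 B_seq=274 B_ack=5000
After event 2: A_seq=5000 A_ack=86 B_seq=430 B_ack=5000
After event 3: A_seq=5000 A_ack=430 B_seq=430 B_ack=5000
After event 4: A_seq=5093 A_ack=430 B_seq=430 B_ack=5093

Answer: 5093 430 430 5093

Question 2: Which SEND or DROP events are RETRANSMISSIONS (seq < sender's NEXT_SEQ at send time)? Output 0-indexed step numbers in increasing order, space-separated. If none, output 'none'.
Step 0: SEND seq=0 -> fresh
Step 1: DROP seq=86 -> fresh
Step 2: SEND seq=274 -> fresh
Step 3: SEND seq=86 -> retransmit
Step 4: SEND seq=5000 -> fresh

Answer: 3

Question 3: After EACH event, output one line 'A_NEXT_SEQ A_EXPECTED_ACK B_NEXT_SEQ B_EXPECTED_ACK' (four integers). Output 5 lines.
5000 86 86 5000
5000 86 274 5000
5000 86 430 5000
5000 430 430 5000
5093 430 430 5093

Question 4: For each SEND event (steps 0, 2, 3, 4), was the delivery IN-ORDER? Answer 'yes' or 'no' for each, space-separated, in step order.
Answer: yes no yes yes

Derivation:
Step 0: SEND seq=0 -> in-order
Step 2: SEND seq=274 -> out-of-order
Step 3: SEND seq=86 -> in-order
Step 4: SEND seq=5000 -> in-order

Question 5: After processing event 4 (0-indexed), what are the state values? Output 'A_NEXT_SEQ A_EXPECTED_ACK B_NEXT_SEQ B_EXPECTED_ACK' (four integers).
After event 0: A_seq=5000 A_ack=86 B_seq=86 B_ack=5000
After event 1: A_seq=5000 A_ack=86 B_seq=274 B_ack=5000
After event 2: A_seq=5000 A_ack=86 B_seq=430 B_ack=5000
After event 3: A_seq=5000 A_ack=430 B_seq=430 B_ack=5000
After event 4: A_seq=5093 A_ack=430 B_seq=430 B_ack=5093

5093 430 430 5093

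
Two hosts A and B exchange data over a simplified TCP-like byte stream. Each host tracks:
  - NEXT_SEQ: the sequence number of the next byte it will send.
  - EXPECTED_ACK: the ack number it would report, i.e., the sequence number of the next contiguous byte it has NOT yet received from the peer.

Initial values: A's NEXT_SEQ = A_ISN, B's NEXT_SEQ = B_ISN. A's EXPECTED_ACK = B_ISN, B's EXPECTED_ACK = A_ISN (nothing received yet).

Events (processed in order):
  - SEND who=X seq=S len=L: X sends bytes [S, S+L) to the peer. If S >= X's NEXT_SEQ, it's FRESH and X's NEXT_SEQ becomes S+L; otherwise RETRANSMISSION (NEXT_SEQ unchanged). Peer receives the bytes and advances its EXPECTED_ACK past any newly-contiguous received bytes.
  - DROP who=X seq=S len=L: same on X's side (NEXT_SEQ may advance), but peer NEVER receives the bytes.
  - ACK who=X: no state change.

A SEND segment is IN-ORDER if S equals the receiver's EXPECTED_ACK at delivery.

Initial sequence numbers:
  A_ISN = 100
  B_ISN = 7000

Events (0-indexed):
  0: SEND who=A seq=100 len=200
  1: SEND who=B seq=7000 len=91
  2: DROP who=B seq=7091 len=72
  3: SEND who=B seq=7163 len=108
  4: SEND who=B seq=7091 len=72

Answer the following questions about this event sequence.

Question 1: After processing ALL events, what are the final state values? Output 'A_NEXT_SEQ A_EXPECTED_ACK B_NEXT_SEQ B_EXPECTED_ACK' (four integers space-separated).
After event 0: A_seq=300 A_ack=7000 B_seq=7000 B_ack=300
After event 1: A_seq=300 A_ack=7091 B_seq=7091 B_ack=300
After event 2: A_seq=300 A_ack=7091 B_seq=7163 B_ack=300
After event 3: A_seq=300 A_ack=7091 B_seq=7271 B_ack=300
After event 4: A_seq=300 A_ack=7271 B_seq=7271 B_ack=300

Answer: 300 7271 7271 300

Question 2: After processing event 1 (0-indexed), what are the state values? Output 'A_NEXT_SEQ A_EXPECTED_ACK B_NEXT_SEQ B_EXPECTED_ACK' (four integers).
After event 0: A_seq=300 A_ack=7000 B_seq=7000 B_ack=300
After event 1: A_seq=300 A_ack=7091 B_seq=7091 B_ack=300

300 7091 7091 300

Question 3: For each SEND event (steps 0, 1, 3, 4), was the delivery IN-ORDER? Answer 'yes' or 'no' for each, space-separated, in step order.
Answer: yes yes no yes

Derivation:
Step 0: SEND seq=100 -> in-order
Step 1: SEND seq=7000 -> in-order
Step 3: SEND seq=7163 -> out-of-order
Step 4: SEND seq=7091 -> in-order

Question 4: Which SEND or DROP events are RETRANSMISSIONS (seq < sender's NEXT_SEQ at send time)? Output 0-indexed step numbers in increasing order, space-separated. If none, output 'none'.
Answer: 4

Derivation:
Step 0: SEND seq=100 -> fresh
Step 1: SEND seq=7000 -> fresh
Step 2: DROP seq=7091 -> fresh
Step 3: SEND seq=7163 -> fresh
Step 4: SEND seq=7091 -> retransmit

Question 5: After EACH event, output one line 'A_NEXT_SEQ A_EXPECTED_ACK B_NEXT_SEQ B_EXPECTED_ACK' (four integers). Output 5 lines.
300 7000 7000 300
300 7091 7091 300
300 7091 7163 300
300 7091 7271 300
300 7271 7271 300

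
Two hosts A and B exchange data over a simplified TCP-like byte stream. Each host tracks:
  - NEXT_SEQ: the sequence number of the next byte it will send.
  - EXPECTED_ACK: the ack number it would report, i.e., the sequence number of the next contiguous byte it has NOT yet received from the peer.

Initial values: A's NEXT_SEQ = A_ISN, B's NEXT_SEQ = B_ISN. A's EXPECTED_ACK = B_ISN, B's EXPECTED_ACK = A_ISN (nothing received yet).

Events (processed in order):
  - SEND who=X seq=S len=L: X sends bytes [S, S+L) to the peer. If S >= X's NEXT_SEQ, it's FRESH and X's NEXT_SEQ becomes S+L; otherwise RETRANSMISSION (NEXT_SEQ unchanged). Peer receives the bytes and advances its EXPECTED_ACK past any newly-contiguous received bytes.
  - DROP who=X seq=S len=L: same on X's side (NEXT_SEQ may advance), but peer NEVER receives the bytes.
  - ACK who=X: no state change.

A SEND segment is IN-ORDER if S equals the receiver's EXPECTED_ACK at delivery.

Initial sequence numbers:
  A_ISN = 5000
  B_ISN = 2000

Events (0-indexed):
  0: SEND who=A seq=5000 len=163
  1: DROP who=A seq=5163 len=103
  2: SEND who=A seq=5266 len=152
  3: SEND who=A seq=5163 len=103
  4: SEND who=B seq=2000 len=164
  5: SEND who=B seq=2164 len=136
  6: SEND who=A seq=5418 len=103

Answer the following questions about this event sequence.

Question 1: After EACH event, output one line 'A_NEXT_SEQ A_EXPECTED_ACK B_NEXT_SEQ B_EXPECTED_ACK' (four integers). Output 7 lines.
5163 2000 2000 5163
5266 2000 2000 5163
5418 2000 2000 5163
5418 2000 2000 5418
5418 2164 2164 5418
5418 2300 2300 5418
5521 2300 2300 5521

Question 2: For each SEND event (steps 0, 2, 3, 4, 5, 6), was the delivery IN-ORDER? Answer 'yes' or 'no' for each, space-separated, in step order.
Step 0: SEND seq=5000 -> in-order
Step 2: SEND seq=5266 -> out-of-order
Step 3: SEND seq=5163 -> in-order
Step 4: SEND seq=2000 -> in-order
Step 5: SEND seq=2164 -> in-order
Step 6: SEND seq=5418 -> in-order

Answer: yes no yes yes yes yes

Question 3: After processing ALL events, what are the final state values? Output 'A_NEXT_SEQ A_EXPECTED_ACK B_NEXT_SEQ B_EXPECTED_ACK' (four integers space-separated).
After event 0: A_seq=5163 A_ack=2000 B_seq=2000 B_ack=5163
After event 1: A_seq=5266 A_ack=2000 B_seq=2000 B_ack=5163
After event 2: A_seq=5418 A_ack=2000 B_seq=2000 B_ack=5163
After event 3: A_seq=5418 A_ack=2000 B_seq=2000 B_ack=5418
After event 4: A_seq=5418 A_ack=2164 B_seq=2164 B_ack=5418
After event 5: A_seq=5418 A_ack=2300 B_seq=2300 B_ack=5418
After event 6: A_seq=5521 A_ack=2300 B_seq=2300 B_ack=5521

Answer: 5521 2300 2300 5521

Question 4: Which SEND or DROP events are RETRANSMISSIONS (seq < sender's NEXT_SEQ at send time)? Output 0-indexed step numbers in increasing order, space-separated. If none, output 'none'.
Step 0: SEND seq=5000 -> fresh
Step 1: DROP seq=5163 -> fresh
Step 2: SEND seq=5266 -> fresh
Step 3: SEND seq=5163 -> retransmit
Step 4: SEND seq=2000 -> fresh
Step 5: SEND seq=2164 -> fresh
Step 6: SEND seq=5418 -> fresh

Answer: 3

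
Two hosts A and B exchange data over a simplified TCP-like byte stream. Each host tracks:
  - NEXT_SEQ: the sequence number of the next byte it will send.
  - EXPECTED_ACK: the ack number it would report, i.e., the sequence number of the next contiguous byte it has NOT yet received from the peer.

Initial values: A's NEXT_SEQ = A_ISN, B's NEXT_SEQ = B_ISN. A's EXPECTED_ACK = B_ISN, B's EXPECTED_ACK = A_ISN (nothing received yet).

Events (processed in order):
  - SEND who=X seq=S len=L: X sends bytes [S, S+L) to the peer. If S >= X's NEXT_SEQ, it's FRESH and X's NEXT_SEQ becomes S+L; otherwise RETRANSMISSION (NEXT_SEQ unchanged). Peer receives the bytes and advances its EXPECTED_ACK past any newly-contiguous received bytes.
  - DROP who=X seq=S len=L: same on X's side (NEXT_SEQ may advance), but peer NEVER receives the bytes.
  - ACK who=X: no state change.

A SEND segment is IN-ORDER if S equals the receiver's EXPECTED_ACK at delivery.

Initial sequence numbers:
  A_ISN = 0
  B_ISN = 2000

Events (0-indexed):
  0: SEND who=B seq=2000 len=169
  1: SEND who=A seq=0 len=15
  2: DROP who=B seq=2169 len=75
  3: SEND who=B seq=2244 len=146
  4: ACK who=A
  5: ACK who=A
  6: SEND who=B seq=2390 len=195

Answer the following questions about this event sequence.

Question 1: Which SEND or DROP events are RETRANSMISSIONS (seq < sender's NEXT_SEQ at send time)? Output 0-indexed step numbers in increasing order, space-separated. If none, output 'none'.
Step 0: SEND seq=2000 -> fresh
Step 1: SEND seq=0 -> fresh
Step 2: DROP seq=2169 -> fresh
Step 3: SEND seq=2244 -> fresh
Step 6: SEND seq=2390 -> fresh

Answer: none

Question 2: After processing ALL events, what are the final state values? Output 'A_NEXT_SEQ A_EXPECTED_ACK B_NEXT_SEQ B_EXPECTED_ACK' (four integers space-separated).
Answer: 15 2169 2585 15

Derivation:
After event 0: A_seq=0 A_ack=2169 B_seq=2169 B_ack=0
After event 1: A_seq=15 A_ack=2169 B_seq=2169 B_ack=15
After event 2: A_seq=15 A_ack=2169 B_seq=2244 B_ack=15
After event 3: A_seq=15 A_ack=2169 B_seq=2390 B_ack=15
After event 4: A_seq=15 A_ack=2169 B_seq=2390 B_ack=15
After event 5: A_seq=15 A_ack=2169 B_seq=2390 B_ack=15
After event 6: A_seq=15 A_ack=2169 B_seq=2585 B_ack=15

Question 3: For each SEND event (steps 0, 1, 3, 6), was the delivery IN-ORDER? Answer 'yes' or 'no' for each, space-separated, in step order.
Step 0: SEND seq=2000 -> in-order
Step 1: SEND seq=0 -> in-order
Step 3: SEND seq=2244 -> out-of-order
Step 6: SEND seq=2390 -> out-of-order

Answer: yes yes no no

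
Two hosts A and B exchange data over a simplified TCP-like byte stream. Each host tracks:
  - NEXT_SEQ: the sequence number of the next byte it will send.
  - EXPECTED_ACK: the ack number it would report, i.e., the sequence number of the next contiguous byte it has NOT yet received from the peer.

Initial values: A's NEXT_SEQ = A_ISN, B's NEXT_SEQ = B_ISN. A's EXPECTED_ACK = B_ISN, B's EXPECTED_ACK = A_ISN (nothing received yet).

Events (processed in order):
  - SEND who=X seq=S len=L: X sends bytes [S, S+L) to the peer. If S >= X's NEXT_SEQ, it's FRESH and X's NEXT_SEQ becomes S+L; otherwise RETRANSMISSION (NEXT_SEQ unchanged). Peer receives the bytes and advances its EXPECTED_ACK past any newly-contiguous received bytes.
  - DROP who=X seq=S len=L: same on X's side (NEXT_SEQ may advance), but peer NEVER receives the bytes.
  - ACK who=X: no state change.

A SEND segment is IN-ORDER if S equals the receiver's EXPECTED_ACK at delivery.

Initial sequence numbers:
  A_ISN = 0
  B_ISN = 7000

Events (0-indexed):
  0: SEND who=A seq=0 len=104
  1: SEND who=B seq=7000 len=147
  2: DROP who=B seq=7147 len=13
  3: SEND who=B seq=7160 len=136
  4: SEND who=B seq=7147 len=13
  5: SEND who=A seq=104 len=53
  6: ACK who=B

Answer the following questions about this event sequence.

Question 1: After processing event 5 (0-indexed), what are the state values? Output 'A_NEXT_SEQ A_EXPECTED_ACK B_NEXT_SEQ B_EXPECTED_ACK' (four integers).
After event 0: A_seq=104 A_ack=7000 B_seq=7000 B_ack=104
After event 1: A_seq=104 A_ack=7147 B_seq=7147 B_ack=104
After event 2: A_seq=104 A_ack=7147 B_seq=7160 B_ack=104
After event 3: A_seq=104 A_ack=7147 B_seq=7296 B_ack=104
After event 4: A_seq=104 A_ack=7296 B_seq=7296 B_ack=104
After event 5: A_seq=157 A_ack=7296 B_seq=7296 B_ack=157

157 7296 7296 157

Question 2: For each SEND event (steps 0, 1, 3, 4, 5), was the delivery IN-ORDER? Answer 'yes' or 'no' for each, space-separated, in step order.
Answer: yes yes no yes yes

Derivation:
Step 0: SEND seq=0 -> in-order
Step 1: SEND seq=7000 -> in-order
Step 3: SEND seq=7160 -> out-of-order
Step 4: SEND seq=7147 -> in-order
Step 5: SEND seq=104 -> in-order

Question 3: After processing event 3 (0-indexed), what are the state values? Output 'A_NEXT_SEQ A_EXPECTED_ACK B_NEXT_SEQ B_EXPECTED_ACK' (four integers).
After event 0: A_seq=104 A_ack=7000 B_seq=7000 B_ack=104
After event 1: A_seq=104 A_ack=7147 B_seq=7147 B_ack=104
After event 2: A_seq=104 A_ack=7147 B_seq=7160 B_ack=104
After event 3: A_seq=104 A_ack=7147 B_seq=7296 B_ack=104

104 7147 7296 104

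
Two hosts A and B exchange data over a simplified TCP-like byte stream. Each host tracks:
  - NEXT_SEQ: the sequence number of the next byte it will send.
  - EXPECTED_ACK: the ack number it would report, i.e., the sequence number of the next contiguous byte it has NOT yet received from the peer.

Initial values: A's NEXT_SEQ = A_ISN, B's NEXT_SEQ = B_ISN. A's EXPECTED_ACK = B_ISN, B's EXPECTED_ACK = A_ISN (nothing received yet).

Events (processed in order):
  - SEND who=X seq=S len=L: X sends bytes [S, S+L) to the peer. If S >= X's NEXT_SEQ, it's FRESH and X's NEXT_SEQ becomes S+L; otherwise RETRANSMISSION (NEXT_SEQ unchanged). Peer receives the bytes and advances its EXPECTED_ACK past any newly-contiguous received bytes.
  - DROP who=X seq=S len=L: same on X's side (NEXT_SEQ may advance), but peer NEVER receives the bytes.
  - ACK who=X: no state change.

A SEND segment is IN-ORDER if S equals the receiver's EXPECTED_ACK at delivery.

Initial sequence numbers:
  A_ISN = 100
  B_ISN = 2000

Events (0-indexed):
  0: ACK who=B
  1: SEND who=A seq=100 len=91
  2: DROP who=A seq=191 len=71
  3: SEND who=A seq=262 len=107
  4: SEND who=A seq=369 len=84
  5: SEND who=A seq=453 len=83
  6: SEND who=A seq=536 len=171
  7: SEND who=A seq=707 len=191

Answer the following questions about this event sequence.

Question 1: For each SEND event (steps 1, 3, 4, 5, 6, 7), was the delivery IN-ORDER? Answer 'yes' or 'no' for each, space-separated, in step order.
Step 1: SEND seq=100 -> in-order
Step 3: SEND seq=262 -> out-of-order
Step 4: SEND seq=369 -> out-of-order
Step 5: SEND seq=453 -> out-of-order
Step 6: SEND seq=536 -> out-of-order
Step 7: SEND seq=707 -> out-of-order

Answer: yes no no no no no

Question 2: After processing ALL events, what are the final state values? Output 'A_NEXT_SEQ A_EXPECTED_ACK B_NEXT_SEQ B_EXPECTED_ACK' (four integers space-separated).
After event 0: A_seq=100 A_ack=2000 B_seq=2000 B_ack=100
After event 1: A_seq=191 A_ack=2000 B_seq=2000 B_ack=191
After event 2: A_seq=262 A_ack=2000 B_seq=2000 B_ack=191
After event 3: A_seq=369 A_ack=2000 B_seq=2000 B_ack=191
After event 4: A_seq=453 A_ack=2000 B_seq=2000 B_ack=191
After event 5: A_seq=536 A_ack=2000 B_seq=2000 B_ack=191
After event 6: A_seq=707 A_ack=2000 B_seq=2000 B_ack=191
After event 7: A_seq=898 A_ack=2000 B_seq=2000 B_ack=191

Answer: 898 2000 2000 191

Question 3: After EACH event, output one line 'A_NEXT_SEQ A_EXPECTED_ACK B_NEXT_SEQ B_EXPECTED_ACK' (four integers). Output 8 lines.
100 2000 2000 100
191 2000 2000 191
262 2000 2000 191
369 2000 2000 191
453 2000 2000 191
536 2000 2000 191
707 2000 2000 191
898 2000 2000 191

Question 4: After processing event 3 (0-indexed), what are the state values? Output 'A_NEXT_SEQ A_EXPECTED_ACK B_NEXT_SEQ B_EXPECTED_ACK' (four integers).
After event 0: A_seq=100 A_ack=2000 B_seq=2000 B_ack=100
After event 1: A_seq=191 A_ack=2000 B_seq=2000 B_ack=191
After event 2: A_seq=262 A_ack=2000 B_seq=2000 B_ack=191
After event 3: A_seq=369 A_ack=2000 B_seq=2000 B_ack=191

369 2000 2000 191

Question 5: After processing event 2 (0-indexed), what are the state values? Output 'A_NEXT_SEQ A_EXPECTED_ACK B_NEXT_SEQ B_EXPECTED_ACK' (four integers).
After event 0: A_seq=100 A_ack=2000 B_seq=2000 B_ack=100
After event 1: A_seq=191 A_ack=2000 B_seq=2000 B_ack=191
After event 2: A_seq=262 A_ack=2000 B_seq=2000 B_ack=191

262 2000 2000 191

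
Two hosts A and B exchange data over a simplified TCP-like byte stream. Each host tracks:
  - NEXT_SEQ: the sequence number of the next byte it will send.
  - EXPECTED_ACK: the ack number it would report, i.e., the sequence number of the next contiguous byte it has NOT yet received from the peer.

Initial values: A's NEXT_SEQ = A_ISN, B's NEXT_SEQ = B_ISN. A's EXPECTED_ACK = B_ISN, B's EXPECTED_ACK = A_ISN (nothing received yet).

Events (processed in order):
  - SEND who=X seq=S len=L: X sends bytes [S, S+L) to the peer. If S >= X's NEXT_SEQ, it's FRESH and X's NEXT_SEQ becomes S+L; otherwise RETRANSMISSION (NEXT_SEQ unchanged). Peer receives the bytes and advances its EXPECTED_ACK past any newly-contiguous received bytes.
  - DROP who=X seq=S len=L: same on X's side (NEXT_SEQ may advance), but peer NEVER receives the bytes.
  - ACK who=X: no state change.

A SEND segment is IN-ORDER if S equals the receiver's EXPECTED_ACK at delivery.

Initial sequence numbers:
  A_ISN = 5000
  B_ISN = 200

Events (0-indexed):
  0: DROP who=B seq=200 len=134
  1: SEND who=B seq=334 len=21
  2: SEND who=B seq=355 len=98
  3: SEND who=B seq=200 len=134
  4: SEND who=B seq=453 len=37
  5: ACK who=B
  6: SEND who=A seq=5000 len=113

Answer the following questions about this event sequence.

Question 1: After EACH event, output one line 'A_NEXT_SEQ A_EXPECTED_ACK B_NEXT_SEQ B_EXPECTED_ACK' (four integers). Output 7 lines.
5000 200 334 5000
5000 200 355 5000
5000 200 453 5000
5000 453 453 5000
5000 490 490 5000
5000 490 490 5000
5113 490 490 5113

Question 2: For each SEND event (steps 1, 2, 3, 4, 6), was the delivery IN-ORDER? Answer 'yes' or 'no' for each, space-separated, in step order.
Step 1: SEND seq=334 -> out-of-order
Step 2: SEND seq=355 -> out-of-order
Step 3: SEND seq=200 -> in-order
Step 4: SEND seq=453 -> in-order
Step 6: SEND seq=5000 -> in-order

Answer: no no yes yes yes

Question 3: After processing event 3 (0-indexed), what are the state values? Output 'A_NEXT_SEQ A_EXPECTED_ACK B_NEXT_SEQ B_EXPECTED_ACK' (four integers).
After event 0: A_seq=5000 A_ack=200 B_seq=334 B_ack=5000
After event 1: A_seq=5000 A_ack=200 B_seq=355 B_ack=5000
After event 2: A_seq=5000 A_ack=200 B_seq=453 B_ack=5000
After event 3: A_seq=5000 A_ack=453 B_seq=453 B_ack=5000

5000 453 453 5000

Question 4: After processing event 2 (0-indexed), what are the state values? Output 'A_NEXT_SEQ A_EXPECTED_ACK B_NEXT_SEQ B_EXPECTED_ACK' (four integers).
After event 0: A_seq=5000 A_ack=200 B_seq=334 B_ack=5000
After event 1: A_seq=5000 A_ack=200 B_seq=355 B_ack=5000
After event 2: A_seq=5000 A_ack=200 B_seq=453 B_ack=5000

5000 200 453 5000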